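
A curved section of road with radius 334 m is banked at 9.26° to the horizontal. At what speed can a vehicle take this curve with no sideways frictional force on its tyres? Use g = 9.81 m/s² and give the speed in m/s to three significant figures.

23.1 m/s

On a frictionless banked curve, N sinθ = mv²/r and N cosθ = mg, so tanθ = v²/(rg).
v = √(r g tanθ) = √(334 × 9.81 × tan 9.26°) = √(334 × 9.81 × 0.1630) = √534.2 = 23.11 m/s.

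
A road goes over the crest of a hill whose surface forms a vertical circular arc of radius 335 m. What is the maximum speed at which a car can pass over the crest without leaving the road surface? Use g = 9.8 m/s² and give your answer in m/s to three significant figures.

57.3 m/s

At the crest the centre of the circle is below the car, so the net downward (centripetal) force is mg − N = mv²/r.
The car leaves the road when N → 0, giving v_max = √(g r) = √(9.8 × 335) = 57.30 m/s.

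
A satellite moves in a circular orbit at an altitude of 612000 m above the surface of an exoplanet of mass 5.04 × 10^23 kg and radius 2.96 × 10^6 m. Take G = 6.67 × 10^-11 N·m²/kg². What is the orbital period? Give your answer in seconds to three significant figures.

r = R + h = 2.96 × 10^6 + 612000 = 3.572 × 10^6 m. Gravity provides the centripetal force: G M m / r² = m v² / r ⇒ v = √(GM/r) = 3068 m/s.
T = 2πr/v = 2π × 3.572 × 10^6 / 3068 = 7316 s.

7320 s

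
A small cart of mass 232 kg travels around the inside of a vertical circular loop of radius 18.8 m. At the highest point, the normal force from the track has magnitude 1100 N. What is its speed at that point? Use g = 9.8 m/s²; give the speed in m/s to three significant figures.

16.5 m/s

At the top, N + mg = mv²/r, so v = √(r(N/m + g)) = √(18.8 × (1100/232 + 9.8)) = √(18.8 × 14.54) = √273.4 = 16.53 m/s.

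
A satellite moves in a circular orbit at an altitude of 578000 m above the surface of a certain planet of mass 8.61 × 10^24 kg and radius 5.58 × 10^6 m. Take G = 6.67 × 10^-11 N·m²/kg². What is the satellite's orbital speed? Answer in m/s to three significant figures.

9660 m/s

Orbital radius r = R + h = 5.58 × 10^6 + 578000 = 6.158 × 10^6 m.
Gravity supplies the centripetal force: G M m / r² = m v² / r, so v = √(GM/r).
v = √(6.67 × 10^-11 × 8.61 × 10^24 / 6.158 × 10^6) = √(9.326 × 10^7) = 9657 m/s.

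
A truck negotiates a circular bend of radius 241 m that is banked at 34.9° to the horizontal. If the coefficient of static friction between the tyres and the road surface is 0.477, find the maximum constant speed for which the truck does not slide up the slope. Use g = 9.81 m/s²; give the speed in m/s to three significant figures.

64.5 m/s

At the maximum speed, friction acts down the slope at its limiting value f = μN. Radially (horizontal, toward centre): N sinθ + μN cosθ = mv²/r. Vertically: N cosθ − μN sinθ = mg.
Dividing: v² = r g (sinθ + μcosθ)/(cosθ − μsinθ).
sinθ + μcosθ = 0.5721 + 0.477×0.8202 = 0.9634; cosθ − μsinθ = 0.8202 − 0.477×0.5721 = 0.5472.
v² = 241 × 9.81 × 0.9634/0.5472 = 4162 m²/s², so v = 64.51 m/s.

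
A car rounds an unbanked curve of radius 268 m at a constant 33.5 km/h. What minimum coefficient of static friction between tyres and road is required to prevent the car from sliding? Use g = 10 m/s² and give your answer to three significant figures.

v = 33.5/3.6 = 9.306 m/s.
Friction provides the centripetal force: μ_s m g = m v²/r, so μ_s = v²/(g r) = (9.306)²/(10.0 × 268) = 86.59/2680 = 0.03231.

0.0323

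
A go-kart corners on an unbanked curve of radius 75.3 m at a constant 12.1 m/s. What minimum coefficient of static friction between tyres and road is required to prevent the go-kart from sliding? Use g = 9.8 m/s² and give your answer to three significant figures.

0.198

Friction provides the centripetal force: μ_s m g = m v²/r, so μ_s = v²/(g r) = (12.10)²/(9.8 × 75.3) = 146.4/737.9 = 0.1984.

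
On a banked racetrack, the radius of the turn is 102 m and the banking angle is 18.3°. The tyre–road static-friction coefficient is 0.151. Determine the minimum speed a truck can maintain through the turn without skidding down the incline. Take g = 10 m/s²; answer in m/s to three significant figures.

At the minimum speed, friction acts up the slope at its limiting value f = μN. Radially (horizontal, toward centre): N sinθ − μN cosθ = mv²/r. Vertically: N cosθ + μN sinθ = mg.
Dividing: v² = r g (sinθ − μcosθ)/(cosθ + μsinθ).
sinθ − μcosθ = 0.3140 − 0.151×0.9494 = 0.1706; cosθ + μsinθ = 0.9494 + 0.151×0.3140 = 0.9968.
v² = 102 × 10.0 × 0.1706/0.9968 = 174.6 m²/s², so v = 13.21 m/s.

13.2 m/s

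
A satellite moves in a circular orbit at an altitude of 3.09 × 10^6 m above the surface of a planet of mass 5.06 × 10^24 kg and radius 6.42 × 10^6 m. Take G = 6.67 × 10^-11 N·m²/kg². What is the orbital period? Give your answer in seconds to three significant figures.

r = R + h = 6.42 × 10^6 + 3.09 × 10^6 = 9.510 × 10^6 m. Gravity provides the centripetal force: G M m / r² = m v² / r ⇒ v = √(GM/r) = 5957 m/s.
T = 2πr/v = 2π × 9.510 × 10^6 / 5957 = 10030 s.

10000 s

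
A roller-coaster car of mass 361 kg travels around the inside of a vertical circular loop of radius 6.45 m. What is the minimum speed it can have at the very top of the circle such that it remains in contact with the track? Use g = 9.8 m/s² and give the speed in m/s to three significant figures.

At the top, both weight mg and N point toward the centre: N + mg = mv²/r.
At minimum speed N → 0, so mg = mv_min²/r ⇒ v_min = √(g r) = √(9.8 × 6.45) = 7.950 m/s.

7.95 m/s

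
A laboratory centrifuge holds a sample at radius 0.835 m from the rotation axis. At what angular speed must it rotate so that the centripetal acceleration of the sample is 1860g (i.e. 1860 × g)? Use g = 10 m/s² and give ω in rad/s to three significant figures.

149 rad/s

Centripetal acceleration a_c = ω²r. Setting ω²r = 1860g:
ω = √(1860g / r) = √(1860 × 10.0 / 0.835) = √22280 = 149.2 rad/s.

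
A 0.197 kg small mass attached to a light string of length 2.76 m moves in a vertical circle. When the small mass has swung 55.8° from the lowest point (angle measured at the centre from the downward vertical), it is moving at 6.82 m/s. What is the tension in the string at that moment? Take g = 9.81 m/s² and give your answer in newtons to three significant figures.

Take the radial direction toward the centre of the circle as positive. The component of the weight along the string toward the centre is −mg cos φ (φ measured from the bottom), so Newton's second law along the string gives T − mg cos φ = m v²/r.
cos 55.8° = 0.5621, so T = m(v²/r + g cos φ) = 0.197 × ((6.82)²/2.76 + 9.81 × 0.5621) = 0.197 × (16.85 + (5.514)) = 0.197 × 22.37 = 4.406 N.

4.41 N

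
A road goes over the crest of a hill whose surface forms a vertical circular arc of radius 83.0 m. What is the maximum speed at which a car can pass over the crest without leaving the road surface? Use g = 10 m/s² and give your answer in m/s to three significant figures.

28.8 m/s

At the crest the centre of the circle is below the car, so the net downward (centripetal) force is mg − N = mv²/r.
The car leaves the road when N → 0, giving v_max = √(g r) = √(10.0 × 83.0) = 28.81 m/s.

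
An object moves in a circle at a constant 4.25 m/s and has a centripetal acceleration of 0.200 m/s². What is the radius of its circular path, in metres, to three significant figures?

a_c = v²/r ⇒ r = v²/a_c = (4.25)²/0.200 = 18.06/0.200 = 90.31 m.

90.3 m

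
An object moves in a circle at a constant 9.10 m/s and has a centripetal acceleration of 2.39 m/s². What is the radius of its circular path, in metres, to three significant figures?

34.6 m

a_c = v²/r ⇒ r = v²/a_c = (9.10)²/2.39 = 82.81/2.39 = 34.65 m.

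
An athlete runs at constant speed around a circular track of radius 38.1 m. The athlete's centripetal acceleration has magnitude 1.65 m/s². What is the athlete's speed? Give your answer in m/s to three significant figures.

a_c = v²/r ⇒ v = √(a_c · r) = √(1.65 × 38.1) = √62.86 = 7.929 m/s.

7.93 m/s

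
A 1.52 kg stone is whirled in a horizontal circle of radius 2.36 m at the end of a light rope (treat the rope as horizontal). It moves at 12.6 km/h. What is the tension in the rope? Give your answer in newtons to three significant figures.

v = 12.6 km/h = 12.6/3.6 = 3.500 m/s.
The tension is the only horizontal force, so it supplies the full centripetal force: T = m v²/r = 1.52 × (3.500)²/2.36 = 1.52 × 12.25/2.36 = 7.890 N.

7.89 N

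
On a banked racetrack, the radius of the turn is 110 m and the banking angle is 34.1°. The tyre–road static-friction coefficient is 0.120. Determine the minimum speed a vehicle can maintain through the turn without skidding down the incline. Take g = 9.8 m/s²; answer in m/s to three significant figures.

23.6 m/s

At the minimum speed, friction acts up the slope at its limiting value f = μN. Radially (horizontal, toward centre): N sinθ − μN cosθ = mv²/r. Vertically: N cosθ + μN sinθ = mg.
Dividing: v² = r g (sinθ − μcosθ)/(cosθ + μsinθ).
sinθ − μcosθ = 0.5606 − 0.120×0.8281 = 0.4613; cosθ + μsinθ = 0.8281 + 0.120×0.5606 = 0.8953.
v² = 110 × 9.8 × 0.4613/0.8953 = 555.4 m²/s², so v = 23.57 m/s.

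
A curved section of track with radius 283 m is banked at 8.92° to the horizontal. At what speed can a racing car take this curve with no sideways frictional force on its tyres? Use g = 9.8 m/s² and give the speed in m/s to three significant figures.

On a frictionless banked curve, N sinθ = mv²/r and N cosθ = mg, so tanθ = v²/(rg).
v = √(r g tanθ) = √(283 × 9.8 × tan 8.92°) = √(283 × 9.8 × 0.1570) = √435.3 = 20.86 m/s.

20.9 m/s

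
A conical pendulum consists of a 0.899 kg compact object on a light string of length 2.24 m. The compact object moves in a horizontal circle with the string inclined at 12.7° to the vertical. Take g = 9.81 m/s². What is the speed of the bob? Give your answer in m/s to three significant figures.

The radius of the circle is r = L sinθ = 2.24 × sin 12.7° = 0.4925 m.
Horizontally T sinθ = mv²/r and vertically T cosθ = mg, so tanθ = v²/(rg).
v = √(r g tanθ) = √(0.4925 × 9.81 × 0.2254) = √1.089 = 1.043 m/s.

1.04 m/s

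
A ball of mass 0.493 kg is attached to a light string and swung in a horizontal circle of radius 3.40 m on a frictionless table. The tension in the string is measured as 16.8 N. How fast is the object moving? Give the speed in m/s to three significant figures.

T = m v²/r ⇒ v = √(T r / m) = √(16.8 × 3.40 / 0.493) = √115.9 = 10.76 m/s.

10.8 m/s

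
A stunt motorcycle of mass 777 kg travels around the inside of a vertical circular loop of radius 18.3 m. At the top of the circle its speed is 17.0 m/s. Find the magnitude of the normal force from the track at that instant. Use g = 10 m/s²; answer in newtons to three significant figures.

4500 N

At the top, both N and the weight mg point inward (toward the centre), so N + mg = mv²/r.
N = m(v²/r − g) = 777 × ((17.0)²/18.3 − 10.0) = 777 × (15.79 − 10.0) = 777 × 5.792 = 4501 N.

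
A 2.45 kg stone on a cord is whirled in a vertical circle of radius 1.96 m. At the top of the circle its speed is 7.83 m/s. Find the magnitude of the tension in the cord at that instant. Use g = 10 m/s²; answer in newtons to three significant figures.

52.1 N

At the top, both T and the weight mg point inward (toward the centre), so T + mg = mv²/r.
T = m(v²/r − g) = 2.45 × ((7.83)²/1.96 − 10.0) = 2.45 × (31.28 − 10.0) = 2.45 × 21.28 = 52.14 N.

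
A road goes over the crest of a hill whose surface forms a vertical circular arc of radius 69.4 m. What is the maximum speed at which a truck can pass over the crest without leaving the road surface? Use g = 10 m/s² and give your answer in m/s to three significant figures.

26.3 m/s

At the crest the centre of the circle is below the truck, so the net downward (centripetal) force is mg − N = mv²/r.
The truck leaves the road when N → 0, giving v_max = √(g r) = √(10.0 × 69.4) = 26.34 m/s.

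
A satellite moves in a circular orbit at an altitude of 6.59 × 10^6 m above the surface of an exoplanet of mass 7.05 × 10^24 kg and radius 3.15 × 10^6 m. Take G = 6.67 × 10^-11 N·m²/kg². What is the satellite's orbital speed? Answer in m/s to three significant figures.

6950 m/s

Orbital radius r = R + h = 3.15 × 10^6 + 6.59 × 10^6 = 9.740 × 10^6 m.
Gravity supplies the centripetal force: G M m / r² = m v² / r, so v = √(GM/r).
v = √(6.67 × 10^-11 × 7.05 × 10^24 / 9.740 × 10^6) = √(4.828 × 10^7) = 6948 m/s.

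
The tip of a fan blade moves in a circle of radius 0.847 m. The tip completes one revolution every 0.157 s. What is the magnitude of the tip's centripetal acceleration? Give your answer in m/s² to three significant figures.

v = 2πr/T = 2π × 0.847/0.157 = 33.90 m/s.
a_c = v²/r = (33.90)²/0.847 = 1149/0.847 = 1357 m/s².

1360 m/s²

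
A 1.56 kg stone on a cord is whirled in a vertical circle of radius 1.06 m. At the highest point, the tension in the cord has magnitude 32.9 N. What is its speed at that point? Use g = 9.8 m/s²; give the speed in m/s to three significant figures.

5.72 m/s

At the top, T + mg = mv²/r, so v = √(r(T/m + g)) = √(1.06 × (32.9/1.56 + 9.8)) = √(1.06 × 30.89) = √32.74 = 5.722 m/s.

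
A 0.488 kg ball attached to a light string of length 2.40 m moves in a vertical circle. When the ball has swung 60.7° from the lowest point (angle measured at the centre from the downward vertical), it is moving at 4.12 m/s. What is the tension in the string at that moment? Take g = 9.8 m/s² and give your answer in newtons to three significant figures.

Take the radial direction toward the centre of the circle as positive. The component of the weight along the string toward the centre is −mg cos φ (φ measured from the bottom), so Newton's second law along the string gives T − mg cos φ = m v²/r.
cos 60.7° = 0.4894, so T = m(v²/r + g cos φ) = 0.488 × ((4.12)²/2.40 + 9.8 × 0.4894) = 0.488 × (7.073 + (4.796)) = 0.488 × 11.87 = 5.792 N.

5.79 N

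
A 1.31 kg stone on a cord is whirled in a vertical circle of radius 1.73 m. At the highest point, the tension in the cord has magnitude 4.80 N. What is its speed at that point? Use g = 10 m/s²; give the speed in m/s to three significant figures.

At the top, T + mg = mv²/r, so v = √(r(T/m + g)) = √(1.73 × (4.80/1.31 + 10.0)) = √(1.73 × 13.66) = √23.64 = 4.862 m/s.

4.86 m/s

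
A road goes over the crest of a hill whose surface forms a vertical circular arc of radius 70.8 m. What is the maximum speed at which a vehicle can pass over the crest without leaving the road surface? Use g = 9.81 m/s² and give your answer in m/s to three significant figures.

At the crest the centre of the circle is below the vehicle, so the net downward (centripetal) force is mg − N = mv²/r.
The vehicle leaves the road when N → 0, giving v_max = √(g r) = √(9.81 × 70.8) = 26.35 m/s.

26.4 m/s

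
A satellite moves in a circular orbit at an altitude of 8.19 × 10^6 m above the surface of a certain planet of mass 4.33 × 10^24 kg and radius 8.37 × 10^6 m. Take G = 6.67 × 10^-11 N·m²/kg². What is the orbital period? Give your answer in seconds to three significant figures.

24900 s

r = R + h = 8.37 × 10^6 + 8.19 × 10^6 = 1.656 × 10^7 m. Gravity provides the centripetal force: G M m / r² = m v² / r ⇒ v = √(GM/r) = 4176 m/s.
T = 2πr/v = 2π × 1.656 × 10^7 / 4176 = 24920 s.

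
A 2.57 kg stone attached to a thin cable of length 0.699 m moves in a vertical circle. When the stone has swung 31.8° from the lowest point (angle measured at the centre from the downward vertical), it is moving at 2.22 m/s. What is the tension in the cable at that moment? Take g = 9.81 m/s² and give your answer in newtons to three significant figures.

Take the radial direction toward the centre of the circle as positive. The component of the weight along the string toward the centre is −mg cos φ (φ measured from the bottom), so Newton's second law along the string gives T − mg cos φ = m v²/r.
cos 31.8° = 0.8499, so T = m(v²/r + g cos φ) = 2.57 × ((2.22)²/0.699 + 9.81 × 0.8499) = 2.57 × (7.051 + (8.337)) = 2.57 × 15.39 = 39.55 N.

39.5 N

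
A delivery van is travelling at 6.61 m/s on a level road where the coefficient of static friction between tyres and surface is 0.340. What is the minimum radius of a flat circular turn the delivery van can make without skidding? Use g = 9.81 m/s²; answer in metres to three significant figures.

13.1 m

At the limit, μ_s m g = m v²/r, so r_min = v²/(μ_s g) = (6.61)²/(0.340 × 9.81) = 43.69/3.335 = 13.10 m.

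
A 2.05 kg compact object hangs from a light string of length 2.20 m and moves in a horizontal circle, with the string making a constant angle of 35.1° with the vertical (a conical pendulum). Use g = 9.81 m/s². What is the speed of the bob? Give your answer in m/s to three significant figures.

The radius of the circle is r = L sinθ = 2.20 × sin 35.1° = 1.265 m.
Horizontally T sinθ = mv²/r and vertically T cosθ = mg, so tanθ = v²/(rg).
v = √(r g tanθ) = √(1.265 × 9.81 × 0.7028) = √8.722 = 2.953 m/s.

2.95 m/s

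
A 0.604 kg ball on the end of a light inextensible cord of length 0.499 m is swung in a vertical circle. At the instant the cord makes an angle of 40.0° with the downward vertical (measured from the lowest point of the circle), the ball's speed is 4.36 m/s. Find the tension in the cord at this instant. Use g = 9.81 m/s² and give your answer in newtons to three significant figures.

Take the radial direction toward the centre of the circle as positive. The component of the weight along the string toward the centre is −mg cos φ (φ measured from the bottom), so Newton's second law along the string gives T − mg cos φ = m v²/r.
cos 40.0° = 0.7660, so T = m(v²/r + g cos φ) = 0.604 × ((4.36)²/0.499 + 9.81 × 0.7660) = 0.604 × (38.10 + (7.515)) = 0.604 × 45.61 = 27.55 N.

27.5 N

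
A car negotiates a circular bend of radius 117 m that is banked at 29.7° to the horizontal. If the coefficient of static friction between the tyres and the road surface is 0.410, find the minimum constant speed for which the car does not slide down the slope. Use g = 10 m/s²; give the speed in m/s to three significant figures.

12.3 m/s

At the minimum speed, friction acts up the slope at its limiting value f = μN. Radially (horizontal, toward centre): N sinθ − μN cosθ = mv²/r. Vertically: N cosθ + μN sinθ = mg.
Dividing: v² = r g (sinθ − μcosθ)/(cosθ + μsinθ).
sinθ − μcosθ = 0.4955 − 0.410×0.8686 = 0.1393; cosθ + μsinθ = 0.8686 + 0.410×0.4955 = 1.072.
v² = 117 × 10.0 × 0.1393/1.072 = 152.1 m²/s², so v = 12.33 m/s.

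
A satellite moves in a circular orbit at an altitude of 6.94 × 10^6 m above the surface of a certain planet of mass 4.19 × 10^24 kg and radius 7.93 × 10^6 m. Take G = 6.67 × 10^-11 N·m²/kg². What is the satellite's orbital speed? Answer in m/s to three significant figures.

4340 m/s

Orbital radius r = R + h = 7.93 × 10^6 + 6.94 × 10^6 = 1.487 × 10^7 m.
Gravity supplies the centripetal force: G M m / r² = m v² / r, so v = √(GM/r).
v = √(6.67 × 10^-11 × 4.19 × 10^24 / 1.487 × 10^7) = √(1.879 × 10^7) = 4335 m/s.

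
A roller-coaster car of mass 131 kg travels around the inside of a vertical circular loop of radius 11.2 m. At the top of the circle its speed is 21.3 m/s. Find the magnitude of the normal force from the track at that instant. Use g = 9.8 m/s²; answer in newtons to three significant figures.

At the top, both N and the weight mg point inward (toward the centre), so N + mg = mv²/r.
N = m(v²/r − g) = 131 × ((21.3)²/11.2 − 9.8) = 131 × (40.51 − 9.8) = 131 × 30.71 = 4023 N.

4020 N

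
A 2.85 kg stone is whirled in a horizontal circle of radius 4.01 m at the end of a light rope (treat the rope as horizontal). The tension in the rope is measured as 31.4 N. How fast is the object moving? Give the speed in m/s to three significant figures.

6.65 m/s

T = m v²/r ⇒ v = √(T r / m) = √(31.4 × 4.01 / 2.85) = √44.18 = 6.647 m/s.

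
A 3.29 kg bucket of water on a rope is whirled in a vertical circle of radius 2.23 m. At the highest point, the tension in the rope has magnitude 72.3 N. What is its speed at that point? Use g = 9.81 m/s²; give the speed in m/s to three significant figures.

8.42 m/s

At the top, T + mg = mv²/r, so v = √(r(T/m + g)) = √(2.23 × (72.3/3.29 + 9.81)) = √(2.23 × 31.79) = √70.88 = 8.419 m/s.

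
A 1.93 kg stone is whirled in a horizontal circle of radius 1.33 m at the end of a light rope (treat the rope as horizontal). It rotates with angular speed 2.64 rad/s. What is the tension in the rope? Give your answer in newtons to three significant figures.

v = ωr = 2.64 × 1.33 = 3.511 m/s.
The tension is the only horizontal force, so it supplies the full centripetal force: T = m v²/r = 1.93 × (3.511)²/1.33 = 1.93 × 12.33/1.33 = 17.89 N.

17.9 N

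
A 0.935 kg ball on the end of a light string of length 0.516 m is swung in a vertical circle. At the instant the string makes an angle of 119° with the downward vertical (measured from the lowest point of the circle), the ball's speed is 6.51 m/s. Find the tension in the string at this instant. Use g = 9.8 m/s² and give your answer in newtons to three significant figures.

72.4 N

Take the radial direction toward the centre of the circle as positive. The component of the weight along the string toward the centre is −mg cos φ (φ measured from the bottom), so Newton's second law along the string gives T − mg cos φ = m v²/r.
cos 119° = -0.4848, so T = m(v²/r + g cos φ) = 0.935 × ((6.51)²/0.516 + 9.8 × -0.4848) = 0.935 × (82.13 + (-4.751)) = 0.935 × 77.38 = 72.35 N.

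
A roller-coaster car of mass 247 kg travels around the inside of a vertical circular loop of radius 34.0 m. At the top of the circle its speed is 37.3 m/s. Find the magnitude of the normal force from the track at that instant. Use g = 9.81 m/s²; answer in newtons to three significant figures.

At the top, both N and the weight mg point inward (toward the centre), so N + mg = mv²/r.
N = m(v²/r − g) = 247 × ((37.3)²/34.0 − 9.81) = 247 × (40.92 − 9.81) = 247 × 31.11 = 7684 N.

7680 N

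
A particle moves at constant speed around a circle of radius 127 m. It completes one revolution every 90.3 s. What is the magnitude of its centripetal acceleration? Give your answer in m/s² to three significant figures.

0.615 m/s²

v = 2πr/T = 2π × 127/90.3 = 8.837 m/s.
a_c = v²/r = (8.837)²/127 = 78.09/127 = 0.6149 m/s².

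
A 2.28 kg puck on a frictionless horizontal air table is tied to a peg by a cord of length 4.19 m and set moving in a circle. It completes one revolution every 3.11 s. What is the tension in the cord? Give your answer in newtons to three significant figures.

39.0 N

v = 2πr/T = 2π × 4.19/3.11 = 8.465 m/s.
The tension is the only horizontal force, so it supplies the full centripetal force: T = m v²/r = 2.28 × (8.465)²/4.19 = 2.28 × 71.66/4.19 = 38.99 N.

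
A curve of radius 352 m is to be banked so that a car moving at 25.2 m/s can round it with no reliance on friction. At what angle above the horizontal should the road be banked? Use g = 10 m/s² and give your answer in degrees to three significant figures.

With no friction, the horizontal component of the normal force provides the centripetal force: N sinθ = mv²/r, while N cosθ = mg vertically.
Dividing: tanθ = v²/(r g) = (25.2)²/(352 × 10.0) = 635.0/3520 = 0.1804.
θ = arctan(0.1804) = 10.23°.

10.2°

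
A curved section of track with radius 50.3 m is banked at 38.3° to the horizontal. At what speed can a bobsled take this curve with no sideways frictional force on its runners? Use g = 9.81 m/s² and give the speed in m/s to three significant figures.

19.7 m/s

On a frictionless banked curve, N sinθ = mv²/r and N cosθ = mg, so tanθ = v²/(rg).
v = √(r g tanθ) = √(50.3 × 9.81 × tan 38.3°) = √(50.3 × 9.81 × 0.7898) = √389.7 = 19.74 m/s.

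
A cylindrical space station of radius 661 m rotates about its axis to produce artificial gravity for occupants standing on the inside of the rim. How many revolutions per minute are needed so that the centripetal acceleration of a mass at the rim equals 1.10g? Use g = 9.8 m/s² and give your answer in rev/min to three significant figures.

1.22 rev/min

Require ω²r = 1.10g, so ω = √(1.10 × 9.8/661) = 0.1277 rad/s.
In rev/min: ω × 60/(2π) = 0.1277 × 60/(2π) = 1.219 rev/min.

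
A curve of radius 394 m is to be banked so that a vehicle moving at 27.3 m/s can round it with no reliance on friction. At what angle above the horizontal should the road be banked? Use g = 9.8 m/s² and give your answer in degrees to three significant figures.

10.9°

With no friction, the horizontal component of the normal force provides the centripetal force: N sinθ = mv²/r, while N cosθ = mg vertically.
Dividing: tanθ = v²/(r g) = (27.3)²/(394 × 9.8) = 745.3/3861 = 0.1930.
θ = arctan(0.1930) = 10.92°.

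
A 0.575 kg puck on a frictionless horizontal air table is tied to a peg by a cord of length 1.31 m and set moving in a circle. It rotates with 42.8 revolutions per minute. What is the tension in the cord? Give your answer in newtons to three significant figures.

ω = 42.8 rev/min × 2π/60 = 4.482 rad/s, so v = ωr = 4.482 × 1.31 = 5.871 m/s.
The tension is the only horizontal force, so it supplies the full centripetal force: T = m v²/r = 0.575 × (5.871)²/1.31 = 0.575 × 34.47/1.31 = 15.13 N.

15.1 N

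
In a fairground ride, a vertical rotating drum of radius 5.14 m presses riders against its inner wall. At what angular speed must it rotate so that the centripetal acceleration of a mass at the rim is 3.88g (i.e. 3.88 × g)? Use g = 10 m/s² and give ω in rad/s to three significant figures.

2.75 rad/s

Centripetal acceleration a_c = ω²r. Setting ω²r = 3.88g:
ω = √(3.88g / r) = √(3.88 × 10.0 / 5.14) = √7.549 = 2.747 rad/s.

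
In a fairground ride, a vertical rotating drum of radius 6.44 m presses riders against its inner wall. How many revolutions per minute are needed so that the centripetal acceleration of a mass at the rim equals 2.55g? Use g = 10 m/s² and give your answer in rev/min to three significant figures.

19.0 rev/min

Require ω²r = 2.55g, so ω = √(2.55 × 10.0/6.44) = 1.990 rad/s.
In rev/min: ω × 60/(2π) = 1.990 × 60/(2π) = 19.00 rev/min.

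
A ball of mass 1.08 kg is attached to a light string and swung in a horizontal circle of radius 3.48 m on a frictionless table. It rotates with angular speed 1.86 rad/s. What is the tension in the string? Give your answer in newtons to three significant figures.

13.0 N

v = ωr = 1.86 × 3.48 = 6.473 m/s.
The tension is the only horizontal force, so it supplies the full centripetal force: T = m v²/r = 1.08 × (6.473)²/3.48 = 1.08 × 41.90/3.48 = 13.00 N.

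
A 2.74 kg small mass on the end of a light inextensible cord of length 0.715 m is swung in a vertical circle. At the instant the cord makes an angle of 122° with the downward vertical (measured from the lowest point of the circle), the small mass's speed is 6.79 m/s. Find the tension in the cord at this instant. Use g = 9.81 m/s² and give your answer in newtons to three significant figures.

162 N

Take the radial direction toward the centre of the circle as positive. The component of the weight along the string toward the centre is −mg cos φ (φ measured from the bottom), so Newton's second law along the string gives T − mg cos φ = m v²/r.
cos 122° = -0.5299, so T = m(v²/r + g cos φ) = 2.74 × ((6.79)²/0.715 + 9.81 × -0.5299) = 2.74 × (64.48 + (-5.199)) = 2.74 × 59.28 = 162.4 N.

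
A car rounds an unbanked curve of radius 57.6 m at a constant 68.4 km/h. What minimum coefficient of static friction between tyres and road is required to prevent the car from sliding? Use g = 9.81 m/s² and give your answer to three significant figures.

v = 68.4/3.6 = 19.00 m/s.
Friction provides the centripetal force: μ_s m g = m v²/r, so μ_s = v²/(g r) = (19.00)²/(9.81 × 57.6) = 361.0/565.1 = 0.6389.

0.639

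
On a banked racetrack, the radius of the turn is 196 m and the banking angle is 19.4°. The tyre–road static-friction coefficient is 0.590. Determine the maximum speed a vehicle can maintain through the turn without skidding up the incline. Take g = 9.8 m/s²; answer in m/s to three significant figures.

At the maximum speed, friction acts down the slope at its limiting value f = μN. Radially (horizontal, toward centre): N sinθ + μN cosθ = mv²/r. Vertically: N cosθ − μN sinθ = mg.
Dividing: v² = r g (sinθ + μcosθ)/(cosθ − μsinθ).
sinθ + μcosθ = 0.3322 + 0.590×0.9432 = 0.8887; cosθ − μsinθ = 0.9432 − 0.590×0.3322 = 0.7472.
v² = 196 × 9.8 × 0.8887/0.7472 = 2284 m²/s², so v = 47.79 m/s.

47.8 m/s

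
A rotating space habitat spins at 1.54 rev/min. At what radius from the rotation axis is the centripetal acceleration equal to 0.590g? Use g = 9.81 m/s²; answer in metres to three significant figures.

223 m

ω = 1.54 rev/min × 2π/60 = 0.1613 rad/s.
a_c = ω²r = 0.590g ⇒ r = 0.590 × 9.81 / (0.1613)² = 5.788/0.02601 = 222.5 m.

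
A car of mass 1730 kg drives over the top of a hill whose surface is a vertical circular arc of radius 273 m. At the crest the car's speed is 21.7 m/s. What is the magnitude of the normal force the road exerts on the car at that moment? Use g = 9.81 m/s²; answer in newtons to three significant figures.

14000 N

At the crest the centripetal acceleration points downward (toward the centre of the arc), so mg − N = mv²/r.
N = m(g − v²/r) = 1730 × (9.81 − (21.7)²/273) = 1730 × (9.81 − 1.725) = 1730 × 8.085 = 13990 N.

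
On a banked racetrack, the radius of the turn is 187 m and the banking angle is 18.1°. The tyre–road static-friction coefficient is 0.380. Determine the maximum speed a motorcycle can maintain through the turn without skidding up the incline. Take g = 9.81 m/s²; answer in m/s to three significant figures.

38.5 m/s

At the maximum speed, friction acts down the slope at its limiting value f = μN. Radially (horizontal, toward centre): N sinθ + μN cosθ = mv²/r. Vertically: N cosθ − μN sinθ = mg.
Dividing: v² = r g (sinθ + μcosθ)/(cosθ − μsinθ).
sinθ + μcosθ = 0.3107 + 0.380×0.9505 = 0.6719; cosθ − μsinθ = 0.9505 − 0.380×0.3107 = 0.8325.
v² = 187 × 9.81 × 0.6719/0.8325 = 1481 m²/s², so v = 38.48 m/s.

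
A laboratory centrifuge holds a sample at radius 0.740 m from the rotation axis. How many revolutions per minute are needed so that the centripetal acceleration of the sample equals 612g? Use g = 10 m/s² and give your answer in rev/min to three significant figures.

868 rev/min

Require ω²r = 612g, so ω = √(612 × 10.0/0.740) = 90.94 rad/s.
In rev/min: ω × 60/(2π) = 90.94 × 60/(2π) = 868.4 rev/min.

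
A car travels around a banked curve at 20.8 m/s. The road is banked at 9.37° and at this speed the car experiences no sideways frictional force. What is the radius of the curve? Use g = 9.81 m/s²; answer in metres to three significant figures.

267 m

Frictionless banking: tanθ = v²/(rg), so r = v²/(g tanθ).
r = (20.8)²/(9.81 × tan 9.37°) = 432.6/(9.81 × 0.1650) = 432.6/1.619 = 267.3 m.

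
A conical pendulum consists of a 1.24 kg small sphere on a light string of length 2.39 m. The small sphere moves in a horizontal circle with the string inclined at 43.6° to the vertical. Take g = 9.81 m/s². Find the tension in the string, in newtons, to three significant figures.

16.8 N

Vertically the bob has no acceleration, so T cosθ = mg.
T = mg/cosθ = 1.24 × 9.81 / cos 43.6° = 12.16/0.7242 = 16.80 N.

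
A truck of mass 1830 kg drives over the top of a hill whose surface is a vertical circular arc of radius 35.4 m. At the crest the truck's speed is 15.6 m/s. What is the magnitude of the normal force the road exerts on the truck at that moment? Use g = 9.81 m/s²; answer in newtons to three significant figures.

5370 N

At the crest the centripetal acceleration points downward (toward the centre of the arc), so mg − N = mv²/r.
N = m(g − v²/r) = 1830 × (9.81 − (15.6)²/35.4) = 1830 × (9.81 − 6.875) = 1830 × 2.935 = 5372 N.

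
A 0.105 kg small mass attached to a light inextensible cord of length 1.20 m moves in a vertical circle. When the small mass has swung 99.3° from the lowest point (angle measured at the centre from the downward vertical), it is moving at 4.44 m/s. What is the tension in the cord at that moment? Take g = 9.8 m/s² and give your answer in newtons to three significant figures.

Take the radial direction toward the centre of the circle as positive. The component of the weight along the string toward the centre is −mg cos φ (φ measured from the bottom), so Newton's second law along the string gives T − mg cos φ = m v²/r.
cos 99.3° = -0.1616, so T = m(v²/r + g cos φ) = 0.105 × ((4.44)²/1.20 + 9.8 × -0.1616) = 0.105 × (16.43 + (-1.584)) = 0.105 × 14.84 = 1.559 N.

1.56 N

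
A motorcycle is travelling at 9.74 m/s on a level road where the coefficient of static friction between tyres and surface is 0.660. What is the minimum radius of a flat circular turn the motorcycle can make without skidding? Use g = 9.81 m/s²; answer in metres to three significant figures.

At the limit, μ_s m g = m v²/r, so r_min = v²/(μ_s g) = (9.74)²/(0.660 × 9.81) = 94.87/6.475 = 14.65 m.

14.7 m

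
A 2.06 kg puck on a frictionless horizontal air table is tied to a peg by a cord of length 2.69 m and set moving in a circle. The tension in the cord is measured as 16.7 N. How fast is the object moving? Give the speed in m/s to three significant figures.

4.67 m/s

T = m v²/r ⇒ v = √(T r / m) = √(16.7 × 2.69 / 2.06) = √21.81 = 4.670 m/s.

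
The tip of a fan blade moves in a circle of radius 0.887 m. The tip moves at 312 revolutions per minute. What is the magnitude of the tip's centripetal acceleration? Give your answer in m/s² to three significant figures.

947 m/s²

ω = 312 rev/min × 2π/60 = 32.67 rad/s, so v = ωr = 32.67 × 0.887 = 28.98 m/s.
a_c = v²/r = (28.98)²/0.887 = 839.9/0.887 = 946.9 m/s².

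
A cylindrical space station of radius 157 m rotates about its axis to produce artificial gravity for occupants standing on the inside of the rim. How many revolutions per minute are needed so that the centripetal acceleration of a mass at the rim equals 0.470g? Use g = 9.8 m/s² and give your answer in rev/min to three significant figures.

Require ω²r = 0.470g, so ω = √(0.470 × 9.8/157) = 0.1713 rad/s.
In rev/min: ω × 60/(2π) = 0.1713 × 60/(2π) = 1.636 rev/min.

1.64 rev/min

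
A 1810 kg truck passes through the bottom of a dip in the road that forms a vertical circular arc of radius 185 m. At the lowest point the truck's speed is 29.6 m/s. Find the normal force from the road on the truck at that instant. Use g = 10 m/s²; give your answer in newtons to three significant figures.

At the lowest point, N points up (toward the centre) and the weight mg points down (away from the centre), so the net inward force is N − mg = mv²/r.
N = m(v²/r + g) = 1810 × ((29.6)²/185 + 10.0) = 1810 × (4.736 + 10.0) = 1810 × 14.74 = 26670 N.

26700 N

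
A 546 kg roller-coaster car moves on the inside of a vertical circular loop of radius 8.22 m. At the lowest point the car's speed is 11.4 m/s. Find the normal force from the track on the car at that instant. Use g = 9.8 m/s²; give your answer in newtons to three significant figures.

At the lowest point, N points up (toward the centre) and the weight mg points down (away from the centre), so the net inward force is N − mg = mv²/r.
N = m(v²/r + g) = 546 × ((11.4)²/8.22 + 9.8) = 546 × (15.81 + 9.8) = 546 × 25.61 = 13980 N.

14000 N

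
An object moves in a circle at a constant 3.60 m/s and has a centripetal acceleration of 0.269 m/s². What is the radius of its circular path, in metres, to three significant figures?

a_c = v²/r ⇒ r = v²/a_c = (3.60)²/0.269 = 12.96/0.269 = 48.18 m.

48.2 m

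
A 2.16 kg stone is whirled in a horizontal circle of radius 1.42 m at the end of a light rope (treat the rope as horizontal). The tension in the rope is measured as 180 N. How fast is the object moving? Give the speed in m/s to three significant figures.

10.9 m/s

T = m v²/r ⇒ v = √(T r / m) = √(180 × 1.42 / 2.16) = √118.3 = 10.88 m/s.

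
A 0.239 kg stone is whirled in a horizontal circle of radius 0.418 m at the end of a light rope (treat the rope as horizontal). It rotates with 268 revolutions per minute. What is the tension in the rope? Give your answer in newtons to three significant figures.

78.7 N

ω = 268 rev/min × 2π/60 = 28.06 rad/s, so v = ωr = 28.06 × 0.418 = 11.73 m/s.
The tension is the only horizontal force, so it supplies the full centripetal force: T = m v²/r = 0.239 × (11.73)²/0.418 = 0.239 × 137.6/0.418 = 78.69 N.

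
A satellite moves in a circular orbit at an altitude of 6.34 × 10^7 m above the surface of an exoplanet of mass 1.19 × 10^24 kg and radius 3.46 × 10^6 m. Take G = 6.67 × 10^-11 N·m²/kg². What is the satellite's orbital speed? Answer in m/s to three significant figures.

Orbital radius r = R + h = 3.46 × 10^6 + 6.34 × 10^7 = 6.686 × 10^7 m.
Gravity supplies the centripetal force: G M m / r² = m v² / r, so v = √(GM/r).
v = √(6.67 × 10^-11 × 1.19 × 10^24 / 6.686 × 10^7) = √(1.187 × 10^6) = 1090 m/s.

1090 m/s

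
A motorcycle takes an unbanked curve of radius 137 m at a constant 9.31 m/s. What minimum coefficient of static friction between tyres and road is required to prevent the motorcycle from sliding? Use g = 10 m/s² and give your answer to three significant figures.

0.0633

Friction provides the centripetal force: μ_s m g = m v²/r, so μ_s = v²/(g r) = (9.310)²/(10.0 × 137) = 86.68/1370 = 0.06327.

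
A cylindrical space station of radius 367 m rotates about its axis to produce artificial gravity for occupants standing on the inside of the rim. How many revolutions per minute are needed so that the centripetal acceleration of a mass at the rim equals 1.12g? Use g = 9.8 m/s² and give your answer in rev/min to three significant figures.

Require ω²r = 1.12g, so ω = √(1.12 × 9.8/367) = 0.1729 rad/s.
In rev/min: ω × 60/(2π) = 0.1729 × 60/(2π) = 1.651 rev/min.

1.65 rev/min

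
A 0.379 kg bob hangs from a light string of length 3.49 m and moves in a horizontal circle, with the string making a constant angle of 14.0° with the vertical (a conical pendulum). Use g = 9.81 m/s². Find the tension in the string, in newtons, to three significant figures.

3.83 N

Vertically the bob has no acceleration, so T cosθ = mg.
T = mg/cosθ = 0.379 × 9.81 / cos 14.0° = 3.718/0.9703 = 3.832 N.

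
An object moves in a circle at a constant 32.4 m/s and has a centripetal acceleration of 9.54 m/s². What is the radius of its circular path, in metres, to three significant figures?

110 m

a_c = v²/r ⇒ r = v²/a_c = (32.4)²/9.54 = 1050/9.54 = 110.0 m.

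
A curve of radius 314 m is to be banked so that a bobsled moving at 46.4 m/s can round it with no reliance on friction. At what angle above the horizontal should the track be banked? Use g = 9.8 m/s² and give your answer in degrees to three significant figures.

35.0°

For a frictionless banked turn: horizontally N sinθ = mv²/r and vertically N cosθ = mg.
Dividing: tanθ = v²/(r g) = (46.4)²/(314 × 9.8) = 2153/3077 = 0.6996.
θ = arctan(0.6996) = 34.98°.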